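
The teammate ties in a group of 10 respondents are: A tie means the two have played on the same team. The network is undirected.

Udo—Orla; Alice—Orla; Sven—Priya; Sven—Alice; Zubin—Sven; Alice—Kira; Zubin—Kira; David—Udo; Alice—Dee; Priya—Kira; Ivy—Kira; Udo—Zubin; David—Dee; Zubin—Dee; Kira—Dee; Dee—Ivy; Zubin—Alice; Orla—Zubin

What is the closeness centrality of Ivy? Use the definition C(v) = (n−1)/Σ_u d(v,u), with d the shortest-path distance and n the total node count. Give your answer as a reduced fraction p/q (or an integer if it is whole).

Distances from Ivy: Alice:2, David:2, Dee:1, Kira:1, Orla:3, Priya:2, Sven:3, Udo:3, Zubin:2. Sum = 19.
n = 10, so closeness = 9/19.

9/19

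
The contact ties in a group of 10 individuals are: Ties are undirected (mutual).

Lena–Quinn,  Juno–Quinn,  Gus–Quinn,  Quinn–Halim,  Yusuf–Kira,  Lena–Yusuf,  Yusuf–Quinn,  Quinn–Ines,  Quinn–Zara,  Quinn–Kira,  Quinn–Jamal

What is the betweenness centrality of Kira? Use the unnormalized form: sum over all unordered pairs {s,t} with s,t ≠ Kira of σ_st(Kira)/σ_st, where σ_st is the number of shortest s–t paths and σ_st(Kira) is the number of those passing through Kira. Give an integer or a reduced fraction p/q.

0

No shortest path between any pair of other nodes passes through Kira.
Summing the contributions gives betweenness(Kira) = 0.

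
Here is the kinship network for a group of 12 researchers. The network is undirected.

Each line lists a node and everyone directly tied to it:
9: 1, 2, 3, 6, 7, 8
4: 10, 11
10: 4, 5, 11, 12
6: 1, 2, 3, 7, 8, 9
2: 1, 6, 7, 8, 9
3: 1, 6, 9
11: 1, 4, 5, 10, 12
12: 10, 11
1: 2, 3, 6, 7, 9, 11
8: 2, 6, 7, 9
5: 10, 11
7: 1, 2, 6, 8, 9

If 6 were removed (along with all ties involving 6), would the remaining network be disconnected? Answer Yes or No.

No

Even without 6, every remaining node can still reach every other (the residual graph is connected), so 6 is not a cut vertex.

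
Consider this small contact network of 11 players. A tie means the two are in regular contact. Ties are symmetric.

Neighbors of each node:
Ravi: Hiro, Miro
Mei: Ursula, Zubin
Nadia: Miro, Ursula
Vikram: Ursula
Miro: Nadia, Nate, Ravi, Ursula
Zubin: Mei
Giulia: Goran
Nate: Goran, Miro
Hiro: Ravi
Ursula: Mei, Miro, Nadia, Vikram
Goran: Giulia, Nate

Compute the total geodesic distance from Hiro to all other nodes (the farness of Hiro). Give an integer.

Distances from Hiro: Giulia:5, Goran:4, Mei:4, Miro:2, Nadia:3, Nate:3, Ravi:1, Ursula:3, Vikram:4, Zubin:5.
Sum = 5 + 4 + 4 + 2 + 3 + 3 + 1 + 3 + 4 + 5 = 34.

34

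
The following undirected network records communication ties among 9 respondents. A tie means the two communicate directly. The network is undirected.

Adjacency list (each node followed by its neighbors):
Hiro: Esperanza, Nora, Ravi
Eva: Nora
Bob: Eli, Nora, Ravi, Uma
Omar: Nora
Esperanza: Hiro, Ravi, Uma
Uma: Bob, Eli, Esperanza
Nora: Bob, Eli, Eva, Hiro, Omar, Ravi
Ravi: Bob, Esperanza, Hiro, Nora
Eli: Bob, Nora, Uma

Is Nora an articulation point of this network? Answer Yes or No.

Yes

Removing Nora leaves {Bob, Eli, Esperanza, Hiro, Ravi, and Uma} with no path to {Omar}, so the network splits into 3 components. Nora is a cut vertex.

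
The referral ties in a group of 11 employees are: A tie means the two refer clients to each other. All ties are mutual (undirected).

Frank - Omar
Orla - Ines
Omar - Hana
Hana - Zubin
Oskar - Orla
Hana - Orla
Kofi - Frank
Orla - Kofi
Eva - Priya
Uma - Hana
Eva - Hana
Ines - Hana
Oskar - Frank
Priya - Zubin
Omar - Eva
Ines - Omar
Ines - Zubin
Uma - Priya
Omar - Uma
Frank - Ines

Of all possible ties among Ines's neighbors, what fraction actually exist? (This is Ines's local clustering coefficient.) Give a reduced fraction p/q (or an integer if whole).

Ines's neighbors: Frank, Hana, Omar, Orla, and Zubin (k = 5).
Possible neighbor pairs: C(5,2) = 10. Edges among them: Frank–Omar, Hana–Omar, Hana–Orla, Hana–Zubin → e = 4.
Clustering(Ines) = 4/10 = 2/5.

2/5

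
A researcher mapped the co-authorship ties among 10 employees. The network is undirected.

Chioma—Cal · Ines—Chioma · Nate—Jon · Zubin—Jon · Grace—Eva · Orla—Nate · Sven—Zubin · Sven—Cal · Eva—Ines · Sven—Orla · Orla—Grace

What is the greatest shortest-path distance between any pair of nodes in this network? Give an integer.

Eccentricity of each node (its greatest distance to any other): Cal:3, Chioma:4, Eva:4, Grace:3, Ines:5, Jon:5, Nate:4, Orla:3, Sven:3, Zubin:4.
The maximum eccentricity is 5, realized for instance by the pair Ines–Jon via Ines – Eva – Grace – Orla – Nate – Jon. So the diameter is 5.

5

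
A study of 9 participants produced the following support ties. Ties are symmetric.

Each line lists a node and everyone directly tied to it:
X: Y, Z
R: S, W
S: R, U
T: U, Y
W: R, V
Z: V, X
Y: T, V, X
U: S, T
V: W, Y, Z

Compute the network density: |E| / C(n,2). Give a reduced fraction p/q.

5/18

There are 10 edges and 9 nodes, so the maximum possible is C(9,2) = 36.
Density = 10/36 = 5/18.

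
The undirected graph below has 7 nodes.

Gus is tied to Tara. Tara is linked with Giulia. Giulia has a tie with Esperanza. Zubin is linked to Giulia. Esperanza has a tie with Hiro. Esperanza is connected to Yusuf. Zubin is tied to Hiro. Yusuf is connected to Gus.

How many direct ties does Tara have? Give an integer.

Tara is directly tied to Giulia and Gus. That is 2 neighbors, so the degree of Tara is 2.

2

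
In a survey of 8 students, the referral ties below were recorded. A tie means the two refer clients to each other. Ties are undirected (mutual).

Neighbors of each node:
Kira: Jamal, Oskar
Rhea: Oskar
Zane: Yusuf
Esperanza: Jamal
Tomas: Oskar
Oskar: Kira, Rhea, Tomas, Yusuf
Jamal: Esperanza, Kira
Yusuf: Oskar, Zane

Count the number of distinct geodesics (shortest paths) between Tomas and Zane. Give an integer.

1

The shortest distance is 3, and the only length-3 path is Tomas–Oskar–Yusuf–Zane. So there is exactly 1 shortest path.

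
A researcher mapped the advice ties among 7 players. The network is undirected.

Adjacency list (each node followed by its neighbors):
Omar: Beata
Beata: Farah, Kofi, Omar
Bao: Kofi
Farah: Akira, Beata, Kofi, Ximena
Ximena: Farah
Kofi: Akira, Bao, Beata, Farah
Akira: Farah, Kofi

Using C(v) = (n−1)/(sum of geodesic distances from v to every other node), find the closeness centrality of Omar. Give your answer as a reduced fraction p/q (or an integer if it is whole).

Distances from Omar: Akira:3, Bao:3, Beata:1, Farah:2, Kofi:2, Ximena:3. Sum = 14.
n = 7, so closeness = 6/14 = 3/7.

3/7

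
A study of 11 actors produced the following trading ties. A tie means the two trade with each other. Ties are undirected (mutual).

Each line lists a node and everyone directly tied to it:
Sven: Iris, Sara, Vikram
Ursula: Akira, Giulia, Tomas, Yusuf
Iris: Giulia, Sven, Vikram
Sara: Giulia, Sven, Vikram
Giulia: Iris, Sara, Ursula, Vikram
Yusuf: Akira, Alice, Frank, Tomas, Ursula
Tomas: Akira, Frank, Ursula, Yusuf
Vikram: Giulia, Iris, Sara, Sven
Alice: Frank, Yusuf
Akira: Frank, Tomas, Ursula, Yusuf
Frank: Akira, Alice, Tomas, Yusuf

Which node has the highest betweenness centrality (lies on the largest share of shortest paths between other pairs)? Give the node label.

Unnormalized betweenness of each node: Akira:2, Alice:0, Frank:1, Giulia:73/3, Iris:7/3, Sara:7/3, Sven:1/3, Tomas:2, Ursula:25, Vikram:8/3, Yusuf:9.
Ursula has the largest value, 25, making it the main broker — the node through which the most shortest paths run.

Ursula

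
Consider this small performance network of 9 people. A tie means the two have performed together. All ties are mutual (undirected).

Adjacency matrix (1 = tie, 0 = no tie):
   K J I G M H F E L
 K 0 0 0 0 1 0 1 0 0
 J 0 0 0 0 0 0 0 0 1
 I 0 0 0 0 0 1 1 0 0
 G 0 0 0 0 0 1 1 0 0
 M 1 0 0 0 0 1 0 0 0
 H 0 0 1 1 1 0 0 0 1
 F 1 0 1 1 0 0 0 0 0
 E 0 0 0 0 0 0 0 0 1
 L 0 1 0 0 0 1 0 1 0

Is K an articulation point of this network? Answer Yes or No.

No

Even without K, every remaining node can still reach every other (the residual graph is connected), so K is not a cut vertex.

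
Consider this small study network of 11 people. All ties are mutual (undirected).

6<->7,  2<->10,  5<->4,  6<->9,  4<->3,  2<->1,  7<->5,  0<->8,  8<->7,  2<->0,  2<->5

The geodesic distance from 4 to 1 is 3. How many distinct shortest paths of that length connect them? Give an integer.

1

The shortest distance is 3, and the only length-3 path is 4–5–2–1. So there is exactly 1 shortest path.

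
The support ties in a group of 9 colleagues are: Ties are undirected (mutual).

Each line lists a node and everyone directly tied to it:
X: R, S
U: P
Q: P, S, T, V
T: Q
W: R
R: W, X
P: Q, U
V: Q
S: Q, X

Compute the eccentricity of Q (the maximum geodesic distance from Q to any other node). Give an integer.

Distances from Q: P:1, R:3, S:1, T:1, U:2, V:1, W:4, X:2.
The largest is 4 (to W), so the eccentricity of Q is 4.

4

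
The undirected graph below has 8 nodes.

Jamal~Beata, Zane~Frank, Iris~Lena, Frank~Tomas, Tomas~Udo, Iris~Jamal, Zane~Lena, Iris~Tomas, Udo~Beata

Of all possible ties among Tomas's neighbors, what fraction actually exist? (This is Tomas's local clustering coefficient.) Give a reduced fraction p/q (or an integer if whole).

0

Tomas's neighbors: Frank, Iris, and Udo (k = 3).
Possible neighbor pairs: C(3,2) = 3. Edges among them: none → e = 0.
Clustering(Tomas) = 0/3 = 0.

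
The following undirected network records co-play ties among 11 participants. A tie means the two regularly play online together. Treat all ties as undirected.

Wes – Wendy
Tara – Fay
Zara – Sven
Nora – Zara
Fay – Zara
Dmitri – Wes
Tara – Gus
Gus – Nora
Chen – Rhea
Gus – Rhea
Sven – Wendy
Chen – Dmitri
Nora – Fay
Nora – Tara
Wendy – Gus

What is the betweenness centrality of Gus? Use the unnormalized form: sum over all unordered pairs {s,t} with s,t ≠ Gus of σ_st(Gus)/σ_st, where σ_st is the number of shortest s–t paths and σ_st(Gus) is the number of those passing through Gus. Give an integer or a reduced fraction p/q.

599/30

Pairs whose geodesics pass through Gus — Nora–Wendy: 1; Nora–Wes: 1; Nora–Dmitri: 2/2; Nora–Chen: 1; Nora–Rhea: 1; Tara–Sven: 1/3; Tara–Wendy: 1; Tara–Wes: 1; Tara–Dmitri: 2/2; Tara–Chen: 1; Tara–Rhea: 1; Fay–Wendy: 2/3; Fay–Wes: 2/3; Fay–Dmitri: 4/5 … (+9 more pairs).
All other pairs contribute 0.
Summing the contributions gives betweenness(Gus) = 599/30.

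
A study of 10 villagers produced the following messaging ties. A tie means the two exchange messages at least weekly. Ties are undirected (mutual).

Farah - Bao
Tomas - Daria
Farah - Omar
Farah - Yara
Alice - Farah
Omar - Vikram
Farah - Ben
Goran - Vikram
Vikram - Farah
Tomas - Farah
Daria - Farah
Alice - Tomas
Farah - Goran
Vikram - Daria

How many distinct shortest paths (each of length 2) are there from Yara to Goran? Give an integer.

The shortest distance is 2, and the only length-2 path is Yara–Farah–Goran. So there is exactly 1 shortest path.

1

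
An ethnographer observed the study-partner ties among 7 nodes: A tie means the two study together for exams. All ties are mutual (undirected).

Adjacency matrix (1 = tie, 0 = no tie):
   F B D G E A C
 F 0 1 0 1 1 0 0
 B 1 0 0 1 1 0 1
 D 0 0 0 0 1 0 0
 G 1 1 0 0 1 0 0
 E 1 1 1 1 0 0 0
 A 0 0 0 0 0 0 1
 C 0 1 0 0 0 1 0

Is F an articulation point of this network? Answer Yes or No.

Even without F, every remaining node can still reach every other (the residual graph is connected), so F is not a cut vertex.

No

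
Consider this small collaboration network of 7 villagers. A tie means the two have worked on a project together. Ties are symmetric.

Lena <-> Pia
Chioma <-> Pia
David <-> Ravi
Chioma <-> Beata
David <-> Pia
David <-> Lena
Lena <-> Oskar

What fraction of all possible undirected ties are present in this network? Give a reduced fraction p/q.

There are 7 edges and 7 nodes, so the maximum possible is C(7,2) = 21.
Density = 7/21 = 1/3.

1/3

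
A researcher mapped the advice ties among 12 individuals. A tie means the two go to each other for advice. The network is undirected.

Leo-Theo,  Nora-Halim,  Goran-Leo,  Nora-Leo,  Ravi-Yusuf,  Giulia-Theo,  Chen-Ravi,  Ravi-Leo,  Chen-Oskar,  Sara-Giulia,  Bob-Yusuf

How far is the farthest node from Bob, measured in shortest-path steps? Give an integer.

6

Distances from Bob: Chen:3, Giulia:5, Goran:4, Halim:5, Leo:3, Nora:4, Oskar:4, Ravi:2, Sara:6, Theo:4, Yusuf:1.
The largest is 6 (to Sara), so the eccentricity of Bob is 6.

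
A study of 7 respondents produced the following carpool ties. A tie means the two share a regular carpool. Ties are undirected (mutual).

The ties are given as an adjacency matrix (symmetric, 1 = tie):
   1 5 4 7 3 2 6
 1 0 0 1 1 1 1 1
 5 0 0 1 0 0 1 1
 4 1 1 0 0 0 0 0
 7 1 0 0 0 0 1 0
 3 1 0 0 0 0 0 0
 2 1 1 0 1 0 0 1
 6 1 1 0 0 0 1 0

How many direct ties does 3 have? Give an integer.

3 is directly tied to 1. That is 1 neighbor, so the degree of 3 is 1.

1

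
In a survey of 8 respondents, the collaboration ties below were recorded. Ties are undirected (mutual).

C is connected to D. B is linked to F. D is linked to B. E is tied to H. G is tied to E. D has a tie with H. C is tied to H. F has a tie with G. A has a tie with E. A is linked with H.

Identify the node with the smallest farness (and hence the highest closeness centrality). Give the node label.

H

Farness (sum of distances to all others) for each node — A:14, B:14, C:14, D:12, E:12, F:15, G:14, H:11.
The smallest farness is 11, for H, so H has the highest closeness.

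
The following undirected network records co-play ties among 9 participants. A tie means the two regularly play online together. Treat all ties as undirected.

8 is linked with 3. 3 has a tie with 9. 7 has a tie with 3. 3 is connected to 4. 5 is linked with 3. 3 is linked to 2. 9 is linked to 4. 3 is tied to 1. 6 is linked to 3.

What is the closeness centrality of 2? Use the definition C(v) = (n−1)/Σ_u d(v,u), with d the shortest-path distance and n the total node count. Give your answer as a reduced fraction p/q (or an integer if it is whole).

8/15

Distances from 2: 1:2, 3:1, 4:2, 5:2, 6:2, 7:2, 8:2, 9:2. Sum = 15.
n = 9, so closeness = 8/15.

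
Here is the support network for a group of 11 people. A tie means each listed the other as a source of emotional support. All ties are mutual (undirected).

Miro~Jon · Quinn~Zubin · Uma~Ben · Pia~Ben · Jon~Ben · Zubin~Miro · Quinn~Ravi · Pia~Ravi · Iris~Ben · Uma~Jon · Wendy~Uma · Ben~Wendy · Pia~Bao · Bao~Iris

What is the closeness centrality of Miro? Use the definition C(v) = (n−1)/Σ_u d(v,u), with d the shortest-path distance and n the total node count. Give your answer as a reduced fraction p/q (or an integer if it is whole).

5/12

Distances from Miro: Bao:4, Ben:2, Iris:3, Jon:1, Pia:3, Quinn:2, Ravi:3, Uma:2, Wendy:3, Zubin:1. Sum = 24.
n = 11, so closeness = 10/24 = 5/12.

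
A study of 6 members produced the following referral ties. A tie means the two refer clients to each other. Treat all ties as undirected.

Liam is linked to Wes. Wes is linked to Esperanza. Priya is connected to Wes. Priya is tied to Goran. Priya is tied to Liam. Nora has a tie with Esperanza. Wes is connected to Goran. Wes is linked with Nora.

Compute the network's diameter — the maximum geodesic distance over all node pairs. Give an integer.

Eccentricity of each node (its greatest distance to any other): Esperanza:2, Goran:2, Liam:2, Nora:2, Priya:2, Wes:1.
The maximum eccentricity is 2, realized for instance by the pair Nora–Liam via Nora – Wes – Liam. So the diameter is 2.

2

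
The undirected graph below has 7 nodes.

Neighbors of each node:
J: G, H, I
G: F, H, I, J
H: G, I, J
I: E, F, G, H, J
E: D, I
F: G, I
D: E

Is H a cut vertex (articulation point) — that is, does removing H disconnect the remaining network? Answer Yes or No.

No

Even without H, every remaining node can still reach every other (the residual graph is connected), so H is not a cut vertex.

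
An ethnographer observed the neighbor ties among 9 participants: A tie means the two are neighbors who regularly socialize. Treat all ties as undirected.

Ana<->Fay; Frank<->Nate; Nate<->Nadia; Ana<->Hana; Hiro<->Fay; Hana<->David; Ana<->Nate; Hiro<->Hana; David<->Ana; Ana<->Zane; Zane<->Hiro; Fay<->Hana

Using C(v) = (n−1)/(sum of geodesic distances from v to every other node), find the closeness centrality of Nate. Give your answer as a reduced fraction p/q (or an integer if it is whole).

Distances from Nate: Ana:1, David:2, Fay:2, Frank:1, Hana:2, Hiro:3, Nadia:1, Zane:2. Sum = 14.
n = 9, so closeness = 8/14 = 4/7.

4/7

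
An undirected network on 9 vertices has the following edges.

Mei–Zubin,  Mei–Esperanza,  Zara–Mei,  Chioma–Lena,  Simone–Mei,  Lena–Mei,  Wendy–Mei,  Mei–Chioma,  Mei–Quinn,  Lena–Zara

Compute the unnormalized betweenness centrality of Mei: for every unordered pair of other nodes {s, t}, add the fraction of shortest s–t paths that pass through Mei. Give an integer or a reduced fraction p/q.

51/2

Pairs whose geodesics pass through Mei — Zara–Zubin: 1; Zara–Simone: 1; Zara–Esperanza: 1; Zara–Chioma: 1/2; Zara–Quinn: 1; Zara–Wendy: 1; Zubin–Simone: 1; Zubin–Esperanza: 1; Zubin–Chioma: 1; Zubin–Lena: 1; Zubin–Quinn: 1; Zubin–Wendy: 1; Simone–Esperanza: 1; Simone–Chioma: 1 … (+12 more pairs).
All other pairs contribute 0.
Summing the contributions gives betweenness(Mei) = 51/2.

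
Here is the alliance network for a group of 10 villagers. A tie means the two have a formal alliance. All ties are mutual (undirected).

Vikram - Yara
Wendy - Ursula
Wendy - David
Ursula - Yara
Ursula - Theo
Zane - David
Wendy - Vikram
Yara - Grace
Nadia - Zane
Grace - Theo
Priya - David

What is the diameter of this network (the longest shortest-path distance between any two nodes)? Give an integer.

6

Eccentricity of each node (its greatest distance to any other): David:4, Grace:6, Nadia:6, Priya:5, Theo:5, Ursula:4, Vikram:4, Wendy:3, Yara:5, Zane:5.
The maximum eccentricity is 6, realized for instance by the pair Grace–Nadia via Grace – Theo – Ursula – Wendy – David – Zane – Nadia. So the diameter is 6.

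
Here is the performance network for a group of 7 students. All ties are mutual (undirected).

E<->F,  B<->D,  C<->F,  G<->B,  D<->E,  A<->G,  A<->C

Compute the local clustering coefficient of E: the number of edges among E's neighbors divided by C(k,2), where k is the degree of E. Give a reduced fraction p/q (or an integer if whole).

0

E's neighbors: D and F (k = 2).
Possible neighbor pairs: C(2,2) = 1. Edges among them: none → e = 0.
Clustering(E) = 0/1.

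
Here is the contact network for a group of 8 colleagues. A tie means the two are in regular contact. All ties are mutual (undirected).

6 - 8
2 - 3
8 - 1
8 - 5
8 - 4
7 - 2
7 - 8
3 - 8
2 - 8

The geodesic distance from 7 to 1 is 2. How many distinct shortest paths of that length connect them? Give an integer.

1

The shortest distance is 2, and the only length-2 path is 7–8–1. So there is exactly 1 shortest path.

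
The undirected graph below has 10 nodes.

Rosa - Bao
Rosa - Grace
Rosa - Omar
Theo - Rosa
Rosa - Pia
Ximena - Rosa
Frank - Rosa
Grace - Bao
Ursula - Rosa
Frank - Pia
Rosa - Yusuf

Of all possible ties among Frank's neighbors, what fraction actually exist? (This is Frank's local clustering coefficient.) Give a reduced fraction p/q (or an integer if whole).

Frank's neighbors: Pia and Rosa (k = 2).
Possible neighbor pairs: C(2,2) = 1. Edges among them: Pia–Rosa → e = 1.
Clustering(Frank) = 1/1.

1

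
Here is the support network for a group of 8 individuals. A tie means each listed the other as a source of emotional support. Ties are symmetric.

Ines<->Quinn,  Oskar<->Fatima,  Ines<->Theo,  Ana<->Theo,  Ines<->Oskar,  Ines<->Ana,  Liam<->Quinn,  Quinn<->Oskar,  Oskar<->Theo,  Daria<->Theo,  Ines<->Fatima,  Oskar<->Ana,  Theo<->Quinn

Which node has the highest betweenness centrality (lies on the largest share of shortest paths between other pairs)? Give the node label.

Unnormalized betweenness of each node: Ana:0, Daria:0, Fatima:0, Ines:19/6, Liam:0, Oskar:19/6, Quinn:6, Theo:20/3.
Theo has the largest value, 20/3, making it the main broker — the node through which the most shortest paths run.

Theo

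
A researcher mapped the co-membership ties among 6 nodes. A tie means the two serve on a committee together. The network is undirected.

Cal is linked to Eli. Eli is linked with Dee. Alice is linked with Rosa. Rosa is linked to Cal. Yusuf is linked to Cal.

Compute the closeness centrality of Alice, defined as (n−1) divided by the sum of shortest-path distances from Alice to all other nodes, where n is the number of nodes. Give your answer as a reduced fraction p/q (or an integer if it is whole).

Distances from Alice: Cal:2, Dee:4, Eli:3, Rosa:1, Yusuf:3. Sum = 13.
n = 6, so closeness = 5/13.

5/13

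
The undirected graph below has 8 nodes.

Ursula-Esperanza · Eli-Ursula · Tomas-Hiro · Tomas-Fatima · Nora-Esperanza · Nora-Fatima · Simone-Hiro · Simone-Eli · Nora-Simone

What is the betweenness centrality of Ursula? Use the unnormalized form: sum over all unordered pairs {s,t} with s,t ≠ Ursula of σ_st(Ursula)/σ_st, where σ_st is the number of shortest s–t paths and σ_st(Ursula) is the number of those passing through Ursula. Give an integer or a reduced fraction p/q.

1

Pairs whose geodesics pass through Ursula — Esperanza–Eli: 1.
All other pairs contribute 0.
Summing the contributions gives betweenness(Ursula) = 1.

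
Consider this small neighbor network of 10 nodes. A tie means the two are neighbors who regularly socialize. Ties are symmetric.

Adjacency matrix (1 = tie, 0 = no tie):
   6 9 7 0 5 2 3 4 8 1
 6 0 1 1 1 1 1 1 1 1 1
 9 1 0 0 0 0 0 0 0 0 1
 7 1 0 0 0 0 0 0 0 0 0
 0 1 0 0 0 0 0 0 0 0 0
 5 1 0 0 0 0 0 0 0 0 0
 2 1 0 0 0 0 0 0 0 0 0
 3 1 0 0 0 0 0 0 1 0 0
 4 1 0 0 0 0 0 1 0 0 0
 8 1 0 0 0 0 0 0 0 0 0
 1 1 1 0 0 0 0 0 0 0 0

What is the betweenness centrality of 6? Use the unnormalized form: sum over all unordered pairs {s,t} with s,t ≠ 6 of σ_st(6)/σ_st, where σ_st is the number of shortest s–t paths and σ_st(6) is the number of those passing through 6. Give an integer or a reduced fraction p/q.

Pairs whose geodesics pass through 6 — 9–7: 1; 9–0: 1; 9–5: 1; 9–2: 1; 9–3: 1; 9–4: 1; 9–8: 1; 7–0: 1; 7–5: 1; 7–2: 1; 7–3: 1; 7–4: 1; 7–8: 1; 7–1: 1 … (+20 more pairs).
All other pairs contribute 0.
Summing the contributions gives betweenness(6) = 34.

34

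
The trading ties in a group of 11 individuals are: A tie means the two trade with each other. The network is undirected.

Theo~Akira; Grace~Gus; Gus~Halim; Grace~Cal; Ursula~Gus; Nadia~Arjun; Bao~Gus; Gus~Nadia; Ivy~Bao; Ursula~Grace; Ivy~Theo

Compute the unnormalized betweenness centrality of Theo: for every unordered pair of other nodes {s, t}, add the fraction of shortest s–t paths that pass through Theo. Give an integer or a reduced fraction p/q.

9

Pairs whose geodesics pass through Theo — Cal–Akira: 1; Arjun–Akira: 1; Gus–Akira: 1; Grace–Akira: 1; Ivy–Akira: 1; Ursula–Akira: 1; Nadia–Akira: 1; Bao–Akira: 1; Akira–Halim: 1.
All other pairs contribute 0.
Summing the contributions gives betweenness(Theo) = 9.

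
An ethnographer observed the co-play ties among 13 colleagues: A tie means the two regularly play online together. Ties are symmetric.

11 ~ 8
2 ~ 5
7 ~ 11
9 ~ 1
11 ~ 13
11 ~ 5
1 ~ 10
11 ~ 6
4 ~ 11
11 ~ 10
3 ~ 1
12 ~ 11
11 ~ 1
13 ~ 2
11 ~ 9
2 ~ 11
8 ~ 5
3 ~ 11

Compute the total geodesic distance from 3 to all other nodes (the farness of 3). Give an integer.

22

Distances from 3: 1:1, 2:2, 4:2, 5:2, 6:2, 7:2, 8:2, 9:2, 10:2, 11:1, 12:2, 13:2.
Sum = 1 + 2 + 2 + 2 + 2 + 2 + 2 + 2 + 2 + 1 + 2 + 2 = 22.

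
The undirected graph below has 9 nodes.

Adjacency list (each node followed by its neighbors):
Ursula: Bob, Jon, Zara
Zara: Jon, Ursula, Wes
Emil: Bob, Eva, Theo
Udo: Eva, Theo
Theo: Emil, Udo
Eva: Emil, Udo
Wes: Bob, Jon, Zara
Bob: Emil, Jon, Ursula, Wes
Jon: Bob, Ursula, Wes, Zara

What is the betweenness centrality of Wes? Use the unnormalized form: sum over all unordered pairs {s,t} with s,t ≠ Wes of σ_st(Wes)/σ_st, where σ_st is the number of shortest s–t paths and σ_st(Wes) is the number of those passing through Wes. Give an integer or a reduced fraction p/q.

Pairs whose geodesics pass through Wes — Udo–Zara: 2/6; Emil–Zara: 1/3; Theo–Zara: 1/3; Eva–Zara: 1/3; Zara–Bob: 1/3.
All other pairs contribute 0.
Summing the contributions gives betweenness(Wes) = 5/3.

5/3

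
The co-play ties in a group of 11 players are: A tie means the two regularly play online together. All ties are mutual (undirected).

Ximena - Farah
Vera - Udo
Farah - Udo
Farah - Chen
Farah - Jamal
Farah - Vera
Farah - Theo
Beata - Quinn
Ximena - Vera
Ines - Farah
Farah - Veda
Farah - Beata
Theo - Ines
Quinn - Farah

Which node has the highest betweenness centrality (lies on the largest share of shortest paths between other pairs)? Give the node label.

Farah

Unnormalized betweenness of each node: Beata:0, Chen:0, Farah:81/2, Ines:0, Jamal:0, Quinn:0, Theo:0, Udo:0, Veda:0, Vera:1/2, Ximena:0.
Farah has the largest value, 81/2, making it the main broker — the node through which the most shortest paths run.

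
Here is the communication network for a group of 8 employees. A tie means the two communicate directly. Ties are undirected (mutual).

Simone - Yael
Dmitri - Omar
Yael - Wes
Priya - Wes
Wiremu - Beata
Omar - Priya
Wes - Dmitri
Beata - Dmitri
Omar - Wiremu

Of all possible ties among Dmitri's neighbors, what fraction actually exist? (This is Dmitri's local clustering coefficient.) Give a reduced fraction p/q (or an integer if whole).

Dmitri's neighbors: Beata, Omar, and Wes (k = 3).
Possible neighbor pairs: C(3,2) = 3. Edges among them: none → e = 0.
Clustering(Dmitri) = 0/3 = 0.

0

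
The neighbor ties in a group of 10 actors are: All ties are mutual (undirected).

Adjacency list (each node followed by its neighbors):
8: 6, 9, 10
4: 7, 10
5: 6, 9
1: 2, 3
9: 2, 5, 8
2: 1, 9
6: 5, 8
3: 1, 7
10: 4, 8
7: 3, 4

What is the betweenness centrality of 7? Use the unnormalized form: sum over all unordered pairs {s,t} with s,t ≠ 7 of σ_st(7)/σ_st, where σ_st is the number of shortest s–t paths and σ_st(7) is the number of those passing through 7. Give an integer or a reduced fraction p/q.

Pairs whose geodesics pass through 7 — 3–6: 1/3; 3–8: 1/2; 3–10: 1; 3–4: 1; 1–10: 1/2; 1–4: 1; 2–4: 1/2.
All other pairs contribute 0.
Summing the contributions gives betweenness(7) = 29/6.

29/6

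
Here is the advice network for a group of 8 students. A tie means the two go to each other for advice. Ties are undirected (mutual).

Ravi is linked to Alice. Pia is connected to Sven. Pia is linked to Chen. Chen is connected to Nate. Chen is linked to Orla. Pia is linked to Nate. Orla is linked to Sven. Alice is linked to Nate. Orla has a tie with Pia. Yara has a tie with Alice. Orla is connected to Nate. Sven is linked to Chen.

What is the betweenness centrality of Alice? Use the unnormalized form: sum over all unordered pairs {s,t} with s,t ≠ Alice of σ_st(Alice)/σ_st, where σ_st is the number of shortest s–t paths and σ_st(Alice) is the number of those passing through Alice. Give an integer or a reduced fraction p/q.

11

Pairs whose geodesics pass through Alice — Yara–Ravi: 1; Yara–Chen: 1; Yara–Sven: 3/3; Yara–Pia: 1; Yara–Orla: 1; Yara–Nate: 1; Ravi–Chen: 1; Ravi–Sven: 3/3; Ravi–Pia: 1; Ravi–Orla: 1; Ravi–Nate: 1.
All other pairs contribute 0.
Summing the contributions gives betweenness(Alice) = 11.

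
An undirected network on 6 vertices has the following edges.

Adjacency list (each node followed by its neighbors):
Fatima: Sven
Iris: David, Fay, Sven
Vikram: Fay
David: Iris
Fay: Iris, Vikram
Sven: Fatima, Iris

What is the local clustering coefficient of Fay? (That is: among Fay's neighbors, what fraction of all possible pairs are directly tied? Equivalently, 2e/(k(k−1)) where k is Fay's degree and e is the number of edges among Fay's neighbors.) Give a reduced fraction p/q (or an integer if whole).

0

Fay's neighbors: Iris and Vikram (k = 2).
Possible neighbor pairs: C(2,2) = 1. Edges among them: none → e = 0.
Clustering(Fay) = 0/1.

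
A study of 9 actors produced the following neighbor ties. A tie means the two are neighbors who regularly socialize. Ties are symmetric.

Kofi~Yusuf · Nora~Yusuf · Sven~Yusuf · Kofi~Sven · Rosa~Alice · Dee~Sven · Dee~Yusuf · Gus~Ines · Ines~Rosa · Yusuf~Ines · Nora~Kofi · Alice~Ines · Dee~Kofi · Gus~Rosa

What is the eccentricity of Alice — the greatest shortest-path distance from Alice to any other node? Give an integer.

3

Distances from Alice: Dee:3, Gus:2, Ines:1, Kofi:3, Nora:3, Rosa:1, Sven:3, Yusuf:2.
The largest is 3 (to Dee, Kofi, Nora, and Sven), so the eccentricity of Alice is 3.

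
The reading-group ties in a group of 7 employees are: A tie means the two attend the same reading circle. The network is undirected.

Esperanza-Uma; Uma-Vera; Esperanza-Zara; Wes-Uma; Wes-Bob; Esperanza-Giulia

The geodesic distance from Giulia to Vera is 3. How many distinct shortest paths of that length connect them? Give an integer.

The shortest distance is 3, and the only length-3 path is Giulia–Esperanza–Uma–Vera. So there is exactly 1 shortest path.

1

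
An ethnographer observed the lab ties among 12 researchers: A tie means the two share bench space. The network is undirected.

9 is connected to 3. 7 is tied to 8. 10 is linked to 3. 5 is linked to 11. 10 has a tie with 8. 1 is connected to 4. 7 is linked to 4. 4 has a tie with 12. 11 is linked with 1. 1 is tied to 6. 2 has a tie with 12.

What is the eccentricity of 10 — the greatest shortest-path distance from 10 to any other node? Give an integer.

Distances from 10: 1:4, 2:5, 3:1, 4:3, 5:6, 6:5, 7:2, 8:1, 9:2, 11:5, 12:4.
The largest is 6 (to 5), so the eccentricity of 10 is 6.

6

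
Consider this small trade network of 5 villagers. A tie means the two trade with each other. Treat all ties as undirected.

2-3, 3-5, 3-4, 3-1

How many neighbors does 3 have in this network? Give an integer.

4

3 is directly tied to 1, 2, 4, and 5. That is 4 neighbors, so the degree of 3 is 4.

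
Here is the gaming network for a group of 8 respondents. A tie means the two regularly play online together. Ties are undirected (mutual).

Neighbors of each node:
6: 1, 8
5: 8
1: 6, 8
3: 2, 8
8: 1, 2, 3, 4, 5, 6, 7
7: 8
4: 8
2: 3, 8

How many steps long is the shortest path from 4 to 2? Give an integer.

One shortest route is 4 – 8 – 2, which uses 2 edges, and 4 and 2 are not directly tied, so nothing shorter exists. So d(4,2) = 2.

2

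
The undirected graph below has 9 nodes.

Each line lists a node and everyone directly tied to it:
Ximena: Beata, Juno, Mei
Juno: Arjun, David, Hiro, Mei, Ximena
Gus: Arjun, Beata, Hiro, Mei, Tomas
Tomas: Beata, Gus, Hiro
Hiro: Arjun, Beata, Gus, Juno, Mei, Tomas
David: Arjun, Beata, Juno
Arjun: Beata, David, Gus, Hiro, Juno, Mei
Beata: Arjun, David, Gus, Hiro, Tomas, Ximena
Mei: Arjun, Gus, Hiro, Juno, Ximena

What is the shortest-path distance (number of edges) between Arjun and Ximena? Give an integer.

One shortest route is Arjun – Juno – Ximena, which uses 2 edges, and Arjun and Ximena are not directly tied, so nothing shorter exists. So d(Arjun,Ximena) = 2.

2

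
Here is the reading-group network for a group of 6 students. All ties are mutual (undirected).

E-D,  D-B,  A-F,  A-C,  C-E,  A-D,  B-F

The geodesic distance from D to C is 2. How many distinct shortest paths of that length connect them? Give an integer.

2

The shortest distance is 2. The length-2 paths are: D–A–C; D–E–C.
That gives 2 distinct shortest paths.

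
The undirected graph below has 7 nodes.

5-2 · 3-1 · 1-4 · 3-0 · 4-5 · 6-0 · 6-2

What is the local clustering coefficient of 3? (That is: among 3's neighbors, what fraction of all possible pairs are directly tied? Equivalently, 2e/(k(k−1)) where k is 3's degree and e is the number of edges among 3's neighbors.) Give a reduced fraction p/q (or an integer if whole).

0

3's neighbors: 0 and 1 (k = 2).
Possible neighbor pairs: C(2,2) = 1. Edges among them: none → e = 0.
Clustering(3) = 0/1.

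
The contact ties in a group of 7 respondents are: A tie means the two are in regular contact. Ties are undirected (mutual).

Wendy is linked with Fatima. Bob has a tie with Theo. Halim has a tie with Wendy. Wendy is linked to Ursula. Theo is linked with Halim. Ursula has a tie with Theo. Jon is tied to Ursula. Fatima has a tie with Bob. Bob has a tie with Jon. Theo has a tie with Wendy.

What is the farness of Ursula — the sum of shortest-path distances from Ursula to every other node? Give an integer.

9

Distances from Ursula: Bob:2, Fatima:2, Halim:2, Jon:1, Theo:1, Wendy:1.
Sum = 2 + 2 + 2 + 1 + 1 + 1 = 9.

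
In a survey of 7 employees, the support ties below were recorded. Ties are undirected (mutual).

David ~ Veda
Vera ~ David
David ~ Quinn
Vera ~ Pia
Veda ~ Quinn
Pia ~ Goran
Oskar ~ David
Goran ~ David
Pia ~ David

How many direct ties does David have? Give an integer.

6

David is directly tied to Goran, Oskar, Pia, Quinn, Veda, and Vera. That is 6 neighbors, so the degree of David is 6.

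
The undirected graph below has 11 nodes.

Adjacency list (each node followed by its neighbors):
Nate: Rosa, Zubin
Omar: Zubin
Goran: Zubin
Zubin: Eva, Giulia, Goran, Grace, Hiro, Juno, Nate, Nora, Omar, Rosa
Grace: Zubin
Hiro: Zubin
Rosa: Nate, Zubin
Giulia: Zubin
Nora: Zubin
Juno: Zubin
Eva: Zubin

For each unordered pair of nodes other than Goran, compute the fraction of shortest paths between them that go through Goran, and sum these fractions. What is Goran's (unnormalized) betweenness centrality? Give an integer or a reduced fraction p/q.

0

No shortest path between any pair of other nodes passes through Goran.
Summing the contributions gives betweenness(Goran) = 0.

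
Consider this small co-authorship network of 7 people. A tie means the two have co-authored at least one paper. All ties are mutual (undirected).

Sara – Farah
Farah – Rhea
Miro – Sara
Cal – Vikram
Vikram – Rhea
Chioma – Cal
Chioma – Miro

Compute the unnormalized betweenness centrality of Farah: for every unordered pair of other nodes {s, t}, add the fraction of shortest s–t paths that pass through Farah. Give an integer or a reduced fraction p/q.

Pairs whose geodesics pass through Farah — Rhea–Miro: 1; Rhea–Sara: 1; Vikram–Sara: 1.
All other pairs contribute 0.
Summing the contributions gives betweenness(Farah) = 3.

3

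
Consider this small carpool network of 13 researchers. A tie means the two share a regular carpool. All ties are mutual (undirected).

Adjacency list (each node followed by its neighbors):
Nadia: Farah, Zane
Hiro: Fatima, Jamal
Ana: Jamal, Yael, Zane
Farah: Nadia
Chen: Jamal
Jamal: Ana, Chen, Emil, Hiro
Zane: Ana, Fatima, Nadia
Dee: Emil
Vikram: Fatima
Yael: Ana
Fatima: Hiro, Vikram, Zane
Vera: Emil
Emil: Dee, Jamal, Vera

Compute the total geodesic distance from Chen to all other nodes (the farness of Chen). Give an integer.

Distances from Chen: Ana:2, Dee:3, Emil:2, Farah:5, Fatima:3, Hiro:2, Jamal:1, Nadia:4, Vera:3, Vikram:4, Yael:3, Zane:3.
Sum = 2 + 3 + 2 + 5 + 3 + 2 + 1 + 4 + 3 + 4 + 3 + 3 = 35.

35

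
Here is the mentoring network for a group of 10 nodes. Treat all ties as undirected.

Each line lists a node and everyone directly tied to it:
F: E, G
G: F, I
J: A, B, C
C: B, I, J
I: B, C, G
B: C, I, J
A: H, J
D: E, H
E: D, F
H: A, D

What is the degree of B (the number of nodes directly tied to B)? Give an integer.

3

B is directly tied to C, I, and J. That is 3 neighbors, so the degree of B is 3.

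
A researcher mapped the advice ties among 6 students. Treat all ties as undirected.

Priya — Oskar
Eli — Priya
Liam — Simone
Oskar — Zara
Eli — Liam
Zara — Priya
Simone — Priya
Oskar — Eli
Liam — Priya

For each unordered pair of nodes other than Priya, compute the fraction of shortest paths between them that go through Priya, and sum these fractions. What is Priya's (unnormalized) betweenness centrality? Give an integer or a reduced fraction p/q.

Pairs whose geodesics pass through Priya — Liam–Oskar: 1/2; Liam–Zara: 1; Oskar–Simone: 1; Simone–Zara: 1; Simone–Eli: 1/2; Zara–Eli: 1/2.
All other pairs contribute 0.
Summing the contributions gives betweenness(Priya) = 9/2.

9/2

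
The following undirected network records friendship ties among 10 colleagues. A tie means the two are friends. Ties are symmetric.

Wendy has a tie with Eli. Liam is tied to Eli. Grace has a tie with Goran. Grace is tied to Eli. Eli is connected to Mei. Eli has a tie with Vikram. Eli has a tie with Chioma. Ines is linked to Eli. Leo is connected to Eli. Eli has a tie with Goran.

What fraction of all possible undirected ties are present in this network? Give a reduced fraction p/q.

2/9

There are 10 edges and 10 nodes, so the maximum possible is C(10,2) = 45.
Density = 10/45 = 2/9.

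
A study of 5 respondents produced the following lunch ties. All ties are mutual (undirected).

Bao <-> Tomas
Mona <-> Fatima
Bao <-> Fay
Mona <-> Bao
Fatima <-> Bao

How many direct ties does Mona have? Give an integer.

2

Mona is directly tied to Bao and Fatima. That is 2 neighbors, so the degree of Mona is 2.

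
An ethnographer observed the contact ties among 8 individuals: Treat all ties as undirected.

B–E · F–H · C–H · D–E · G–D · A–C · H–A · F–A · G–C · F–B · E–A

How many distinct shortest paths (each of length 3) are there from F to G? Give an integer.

The shortest distance is 3. The length-3 paths are: F–A–C–G; F–H–C–G.
That gives 2 distinct shortest paths.

2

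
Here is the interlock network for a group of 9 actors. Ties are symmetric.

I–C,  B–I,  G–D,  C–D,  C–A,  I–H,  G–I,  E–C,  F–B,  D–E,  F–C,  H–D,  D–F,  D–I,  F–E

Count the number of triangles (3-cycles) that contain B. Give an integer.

0

B's neighbors are F and I, but none of them are tied to each other, so no triangle contains B.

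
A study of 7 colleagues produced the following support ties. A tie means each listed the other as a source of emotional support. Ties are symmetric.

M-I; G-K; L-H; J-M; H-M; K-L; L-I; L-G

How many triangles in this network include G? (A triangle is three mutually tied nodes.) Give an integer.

1

G's neighbors: K and L.
Neighbor pairs that are themselves tied: G–K–L. Each forms one triangle with G, for 1 in total.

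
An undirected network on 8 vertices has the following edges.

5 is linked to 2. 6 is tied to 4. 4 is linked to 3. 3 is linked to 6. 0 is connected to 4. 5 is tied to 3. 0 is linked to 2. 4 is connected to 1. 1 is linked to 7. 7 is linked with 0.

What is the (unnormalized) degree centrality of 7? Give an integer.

7 is directly tied to 0 and 1. That is 2 neighbors, so the degree of 7 is 2.

2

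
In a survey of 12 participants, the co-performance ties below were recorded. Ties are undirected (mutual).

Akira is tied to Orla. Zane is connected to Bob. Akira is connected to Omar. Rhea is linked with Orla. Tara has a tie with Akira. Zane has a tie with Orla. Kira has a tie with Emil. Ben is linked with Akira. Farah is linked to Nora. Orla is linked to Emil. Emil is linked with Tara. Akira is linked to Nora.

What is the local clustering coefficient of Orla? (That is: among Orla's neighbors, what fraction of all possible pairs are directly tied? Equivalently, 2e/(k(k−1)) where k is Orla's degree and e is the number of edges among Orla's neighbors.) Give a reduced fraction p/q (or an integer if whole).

Orla's neighbors: Akira, Emil, Rhea, and Zane (k = 4).
Possible neighbor pairs: C(4,2) = 6. Edges among them: none → e = 0.
Clustering(Orla) = 0/6 = 0.

0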